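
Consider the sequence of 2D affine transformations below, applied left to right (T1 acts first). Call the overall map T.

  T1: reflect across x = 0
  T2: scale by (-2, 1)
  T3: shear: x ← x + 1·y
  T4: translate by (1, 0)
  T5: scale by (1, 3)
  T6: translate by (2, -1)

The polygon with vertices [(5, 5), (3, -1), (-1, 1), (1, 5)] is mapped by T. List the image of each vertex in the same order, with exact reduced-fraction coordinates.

image vertices: (18, 14), (8, -4), (2, 2), (10, 14)

T1 reflect across x = 0: (5, 5) → (-5, 5); (3, -1) → (-3, -1); (-1, 1) → (1, 1); (1, 5) → (-1, 5)
T2 scale by (-2, 1): (-5, 5) → (10, 5); (-3, -1) → (6, -1); (1, 1) → (-2, 1); (-1, 5) → (2, 5)
T3 shear: x ← x + 1·y: (10, 5) → (15, 5); (6, -1) → (5, -1); (-2, 1) → (-1, 1); (2, 5) → (7, 5)
T4 translate by (1, 0): (15, 5) → (16, 5); (5, -1) → (6, -1); (-1, 1) → (0, 1); (7, 5) → (8, 5)
T5 scale by (1, 3): (16, 5) → (16, 15); (6, -1) → (6, -3); (0, 1) → (0, 3); (8, 5) → (8, 15)
T6 translate by (2, -1): (16, 15) → (18, 14); (6, -3) → (8, -4); (0, 3) → (2, 2); (8, 15) → (10, 14)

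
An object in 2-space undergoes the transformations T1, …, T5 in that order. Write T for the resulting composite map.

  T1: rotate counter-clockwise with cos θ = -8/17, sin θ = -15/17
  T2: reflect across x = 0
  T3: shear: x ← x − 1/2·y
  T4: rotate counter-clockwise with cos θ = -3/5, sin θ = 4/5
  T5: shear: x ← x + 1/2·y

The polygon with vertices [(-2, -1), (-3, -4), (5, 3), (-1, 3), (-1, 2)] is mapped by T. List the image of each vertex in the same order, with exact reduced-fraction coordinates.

T1 rotate counter-clockwise with cos θ = -8/17, sin θ = -15/17: (-2, -1) → (1/17, 38/17); (-3, -4) → (-36/17, 77/17); (5, 3) → (5/17, -99/17); (-1, 3) → (53/17, -9/17); (-1, 2) → (38/17, -1/17)
T2 reflect across x = 0: (1/17, 38/17) → (-1/17, 38/17); (-36/17, 77/17) → (36/17, 77/17); (5/17, -99/17) → (-5/17, -99/17); (53/17, -9/17) → (-53/17, -9/17); (38/17, -1/17) → (-38/17, -1/17)
T3 shear: x ← x − 1/2·y: (-1/17, 38/17) → (-20/17, 38/17); (36/17, 77/17) → (-5/34, 77/17); (-5/17, -99/17) → (89/34, -99/17); (-53/17, -9/17) → (-97/34, -9/17); (-38/17, -1/17) → (-75/34, -1/17)
T4 rotate counter-clockwise with cos θ = -3/5, sin θ = 4/5: (-20/17, 38/17) → (-92/85, -194/85); (-5/34, 77/17) → (-601/170, -241/85); (89/34, -99/17) → (105/34, 95/17); (-97/34, -9/17) → (363/170, -167/85); (-75/34, -1/17) → (233/170, -147/85)
T5 shear: x ← x + 1/2·y: (-92/85, -194/85) → (-189/85, -194/85); (-601/170, -241/85) → (-421/85, -241/85); (105/34, 95/17) → (100/17, 95/17); (363/170, -167/85) → (98/85, -167/85); (233/170, -147/85) → (43/85, -147/85)

image vertices: (-189/85, -194/85), (-421/85, -241/85), (100/17, 95/17), (98/85, -167/85), (43/85, -147/85)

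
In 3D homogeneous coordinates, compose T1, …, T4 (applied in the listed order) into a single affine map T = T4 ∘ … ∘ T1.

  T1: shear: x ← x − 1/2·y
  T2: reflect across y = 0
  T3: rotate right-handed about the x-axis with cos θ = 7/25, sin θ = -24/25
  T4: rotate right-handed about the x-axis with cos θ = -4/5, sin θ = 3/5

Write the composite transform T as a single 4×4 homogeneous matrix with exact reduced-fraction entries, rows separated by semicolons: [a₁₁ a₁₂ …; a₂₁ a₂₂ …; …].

T = [1 -1/2 0 0; 0 -44/125 -117/125 0; 0 -117/125 44/125 0; 0 0 0 1]

T1 = [1 -1/2 0 0; 0 1 0 0; 0 0 1 0; 0 0 0 1]
T2·T1 = [1 -1/2 0 0; 0 -1 0 0; 0 0 1 0; 0 0 0 1]
T3·…·T1 = [1 -1/2 0 0; 0 -7/25 24/25 0; 0 24/25 7/25 0; 0 0 0 1]
T4·…·T1 = [1 -1/2 0 0; 0 -44/125 -117/125 0; 0 -117/125 44/125 0; 0 0 0 1]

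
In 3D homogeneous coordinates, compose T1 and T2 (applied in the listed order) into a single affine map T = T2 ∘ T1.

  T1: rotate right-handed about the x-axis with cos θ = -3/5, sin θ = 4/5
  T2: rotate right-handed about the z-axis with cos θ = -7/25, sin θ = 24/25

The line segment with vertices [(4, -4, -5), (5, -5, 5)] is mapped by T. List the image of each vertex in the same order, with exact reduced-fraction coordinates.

T1 rotate right-handed about the x-axis with cos θ = -3/5, sin θ = 4/5: (4, -4, -5) → (4, 32/5, -1/5); (5, -5, 5) → (5, -1, -7)
T2 rotate right-handed about the z-axis with cos θ = -7/25, sin θ = 24/25: (4, 32/5, -1/5) → (-908/125, 256/125, -1/5); (5, -1, -7) → (-11/25, 127/25, -7)

image vertices: (-908/125, 256/125, -1/5), (-11/25, 127/25, -7)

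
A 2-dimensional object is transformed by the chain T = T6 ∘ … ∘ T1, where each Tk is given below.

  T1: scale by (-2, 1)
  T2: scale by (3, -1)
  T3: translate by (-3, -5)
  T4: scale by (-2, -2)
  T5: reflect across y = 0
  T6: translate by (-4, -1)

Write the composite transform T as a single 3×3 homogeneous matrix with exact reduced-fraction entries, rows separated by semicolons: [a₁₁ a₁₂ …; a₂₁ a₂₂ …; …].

T1 = [-2 0 0; 0 1 0; 0 0 1]
T2·T1 = [-6 0 0; 0 -1 0; 0 0 1]
T3·…·T1 = [-6 0 -3; 0 -1 -5; 0 0 1]
T4·…·T1 = [12 0 6; 0 2 10; 0 0 1]
T5·…·T1 = [12 0 6; 0 -2 -10; 0 0 1]
T6·…·T1 = [12 0 2; 0 -2 -11; 0 0 1]

T = [12 0 2; 0 -2 -11; 0 0 1]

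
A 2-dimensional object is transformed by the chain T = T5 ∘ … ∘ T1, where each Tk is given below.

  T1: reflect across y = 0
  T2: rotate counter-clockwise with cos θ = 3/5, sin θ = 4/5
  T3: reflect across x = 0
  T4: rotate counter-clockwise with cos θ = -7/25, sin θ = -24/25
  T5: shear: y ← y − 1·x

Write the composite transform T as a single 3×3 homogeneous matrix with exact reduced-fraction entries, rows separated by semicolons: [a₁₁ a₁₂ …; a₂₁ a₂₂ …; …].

T1 = [1 0 0; 0 -1 0; 0 0 1]
T2·T1 = [3/5 4/5 0; 4/5 -3/5 0; 0 0 1]
T3·…·T1 = [-3/5 -4/5 0; 4/5 -3/5 0; 0 0 1]
T4·…·T1 = [117/125 -44/125 0; 44/125 117/125 0; 0 0 1]
T5·…·T1 = [117/125 -44/125 0; -73/125 161/125 0; 0 0 1]

T = [117/125 -44/125 0; -73/125 161/125 0; 0 0 1]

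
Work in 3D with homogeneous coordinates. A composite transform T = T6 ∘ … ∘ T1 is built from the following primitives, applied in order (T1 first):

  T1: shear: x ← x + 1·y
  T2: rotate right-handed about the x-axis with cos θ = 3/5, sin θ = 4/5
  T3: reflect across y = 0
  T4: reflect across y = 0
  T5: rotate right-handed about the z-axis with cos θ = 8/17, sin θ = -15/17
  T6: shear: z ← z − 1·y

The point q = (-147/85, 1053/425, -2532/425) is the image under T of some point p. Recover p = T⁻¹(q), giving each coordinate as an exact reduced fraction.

T1 = [1 1 0 0; 0 1 0 0; 0 0 1 0; 0 0 0 1]
T2·T1 = [1 1 0 0; 0 3/5 -4/5 0; 0 4/5 3/5 0; 0 0 0 1]
T3·…·T1 = [1 1 0 0; 0 -3/5 4/5 0; 0 4/5 3/5 0; 0 0 0 1]
T4·…·T1 = [1 1 0 0; 0 3/5 -4/5 0; 0 4/5 3/5 0; 0 0 0 1]
T5·…·T1 = [8/17 1 -12/17 0; -15/17 -3/5 -32/85 0; 0 4/5 3/5 0; 0 0 0 1]
T6·…·T1 = [8/17 1 -12/17 0; -15/17 -3/5 -32/85 0; 15/17 7/5 83/85 0; 0 0 0 1]
det M = 1; M⁻¹ = [-1/17 -167/85 -4/5 0; 9/17 92/85 4/5 0; -12/17 19/85 3/5 0; 0 0 0 1]
M⁻¹ · (-147/85, 1053/425, -2532/425)ᵀ = (0, -3, -9/5)ᵀ

p = (0, -3, -9/5)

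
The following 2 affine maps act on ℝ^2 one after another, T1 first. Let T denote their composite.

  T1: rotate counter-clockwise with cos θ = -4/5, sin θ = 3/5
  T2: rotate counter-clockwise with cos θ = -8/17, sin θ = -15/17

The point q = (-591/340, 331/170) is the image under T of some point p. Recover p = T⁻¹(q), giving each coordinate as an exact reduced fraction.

p = (-3/4, 5/2)

T1 = [-4/5 -3/5 0; 3/5 -4/5 0; 0 0 1]
T2·T1 = [77/85 -36/85 0; 36/85 77/85 0; 0 0 1]
det M = 1; M⁻¹ = [77/85 36/85 0; -36/85 77/85 0; 0 0 1]
M⁻¹ · (-591/340, 331/170)ᵀ = (-3/4, 5/2)ᵀ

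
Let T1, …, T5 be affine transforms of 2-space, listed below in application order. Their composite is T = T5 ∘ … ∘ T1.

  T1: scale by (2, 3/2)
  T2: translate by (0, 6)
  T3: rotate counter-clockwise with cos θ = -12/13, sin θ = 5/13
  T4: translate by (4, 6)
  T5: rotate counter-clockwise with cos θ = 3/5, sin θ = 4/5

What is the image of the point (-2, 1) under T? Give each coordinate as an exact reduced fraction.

T(p) = (631/130, 154/65)

T1 scale by (2, 3/2): (-2, 1) → (-4, 3/2)
T2 translate by (0, 6): (-4, 3/2) → (-4, 15/2)
T3 rotate counter-clockwise with cos θ = -12/13, sin θ = 5/13: (-4, 15/2) → (21/26, -110/13)
T4 translate by (4, 6): (21/26, -110/13) → (125/26, -32/13)
T5 rotate counter-clockwise with cos θ = 3/5, sin θ = 4/5: (125/26, -32/13) → (631/130, 154/65)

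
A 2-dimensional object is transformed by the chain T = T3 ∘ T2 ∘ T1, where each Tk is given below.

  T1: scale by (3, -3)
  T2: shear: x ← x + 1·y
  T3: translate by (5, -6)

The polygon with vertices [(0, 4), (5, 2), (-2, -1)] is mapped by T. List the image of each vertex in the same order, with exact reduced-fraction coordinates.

image vertices: (-7, -18), (14, -12), (2, -3)

T1 scale by (3, -3): (0, 4) → (0, -12); (5, 2) → (15, -6); (-2, -1) → (-6, 3)
T2 shear: x ← x + 1·y: (0, -12) → (-12, -12); (15, -6) → (9, -6); (-6, 3) → (-3, 3)
T3 translate by (5, -6): (-12, -12) → (-7, -18); (9, -6) → (14, -12); (-3, 3) → (2, -3)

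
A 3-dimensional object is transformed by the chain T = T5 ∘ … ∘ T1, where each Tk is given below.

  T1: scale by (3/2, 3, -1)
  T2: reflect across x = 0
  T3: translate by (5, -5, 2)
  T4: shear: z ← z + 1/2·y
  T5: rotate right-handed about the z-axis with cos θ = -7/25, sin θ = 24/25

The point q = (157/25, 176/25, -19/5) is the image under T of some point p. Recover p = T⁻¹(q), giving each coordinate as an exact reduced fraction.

p = (0, -1, 9/5)

T1 = [3/2 0 0 0; 0 3 0 0; 0 0 -1 0; 0 0 0 1]
T2·T1 = [-3/2 0 0 0; 0 3 0 0; 0 0 -1 0; 0 0 0 1]
T3·…·T1 = [-3/2 0 0 5; 0 3 0 -5; 0 0 -1 2; 0 0 0 1]
T4·…·T1 = [-3/2 0 0 5; 0 3 0 -5; 0 3/2 -1 -1/2; 0 0 0 1]
T5·…·T1 = [21/50 -72/25 0 17/5; -36/25 -21/25 0 31/5; 0 3/2 -1 -1/2; 0 0 0 1]
det M = 9/2; M⁻¹ = [14/75 -16/25 0 10/3; -8/25 -7/75 0 5/3; -12/25 -7/50 -1 2; 0 0 0 1]
M⁻¹ · (157/25, 176/25, -19/5)ᵀ = (0, -1, 9/5)ᵀ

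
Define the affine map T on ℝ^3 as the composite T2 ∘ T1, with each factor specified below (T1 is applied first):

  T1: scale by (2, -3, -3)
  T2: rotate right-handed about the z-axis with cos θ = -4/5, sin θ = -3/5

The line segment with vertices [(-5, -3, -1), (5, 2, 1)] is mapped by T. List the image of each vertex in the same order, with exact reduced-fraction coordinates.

image vertices: (67/5, -6/5, 3), (-58/5, -6/5, -3)

T1 scale by (2, -3, -3): (-5, -3, -1) → (-10, 9, 3); (5, 2, 1) → (10, -6, -3)
T2 rotate right-handed about the z-axis with cos θ = -4/5, sin θ = -3/5: (-10, 9, 3) → (67/5, -6/5, 3); (10, -6, -3) → (-58/5, -6/5, -3)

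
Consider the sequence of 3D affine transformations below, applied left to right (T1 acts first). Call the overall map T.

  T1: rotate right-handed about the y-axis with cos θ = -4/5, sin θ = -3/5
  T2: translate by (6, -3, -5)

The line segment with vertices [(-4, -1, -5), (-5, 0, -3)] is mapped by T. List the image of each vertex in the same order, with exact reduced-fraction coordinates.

T1 rotate right-handed about the y-axis with cos θ = -4/5, sin θ = -3/5: (-4, -1, -5) → (31/5, -1, 8/5); (-5, 0, -3) → (29/5, 0, -3/5)
T2 translate by (6, -3, -5): (31/5, -1, 8/5) → (61/5, -4, -17/5); (29/5, 0, -3/5) → (59/5, -3, -28/5)

image vertices: (61/5, -4, -17/5), (59/5, -3, -28/5)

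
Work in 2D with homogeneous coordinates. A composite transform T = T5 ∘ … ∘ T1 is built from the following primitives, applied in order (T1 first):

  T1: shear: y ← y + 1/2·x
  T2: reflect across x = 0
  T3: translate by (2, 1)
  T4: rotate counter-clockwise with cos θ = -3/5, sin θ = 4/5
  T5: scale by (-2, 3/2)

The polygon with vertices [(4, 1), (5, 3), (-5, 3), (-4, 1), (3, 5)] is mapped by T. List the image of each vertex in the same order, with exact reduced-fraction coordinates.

image vertices: (4, -6), (34/5, -189/20), (54/5, 141/20), (36/5, 36/5), (54/5, -159/20)

T1 shear: y ← y + 1/2·x: (4, 1) → (4, 3); (5, 3) → (5, 11/2); (-5, 3) → (-5, 1/2); (-4, 1) → (-4, -1); (3, 5) → (3, 13/2)
T2 reflect across x = 0: (4, 3) → (-4, 3); (5, 11/2) → (-5, 11/2); (-5, 1/2) → (5, 1/2); (-4, -1) → (4, -1); (3, 13/2) → (-3, 13/2)
T3 translate by (2, 1): (-4, 3) → (-2, 4); (-5, 11/2) → (-3, 13/2); (5, 1/2) → (7, 3/2); (4, -1) → (6, 0); (-3, 13/2) → (-1, 15/2)
T4 rotate counter-clockwise with cos θ = -3/5, sin θ = 4/5: (-2, 4) → (-2, -4); (-3, 13/2) → (-17/5, -63/10); (7, 3/2) → (-27/5, 47/10); (6, 0) → (-18/5, 24/5); (-1, 15/2) → (-27/5, -53/10)
T5 scale by (-2, 3/2): (-2, -4) → (4, -6); (-17/5, -63/10) → (34/5, -189/20); (-27/5, 47/10) → (54/5, 141/20); (-18/5, 24/5) → (36/5, 36/5); (-27/5, -53/10) → (54/5, -159/20)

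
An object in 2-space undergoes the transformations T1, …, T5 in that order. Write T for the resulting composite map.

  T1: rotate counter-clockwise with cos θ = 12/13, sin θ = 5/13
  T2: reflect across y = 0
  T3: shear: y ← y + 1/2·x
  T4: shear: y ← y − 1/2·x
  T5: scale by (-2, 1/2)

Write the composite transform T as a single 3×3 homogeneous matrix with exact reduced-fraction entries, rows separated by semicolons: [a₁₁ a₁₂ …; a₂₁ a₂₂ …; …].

T = [-24/13 10/13 0; -5/26 -6/13 0; 0 0 1]

T1 = [12/13 -5/13 0; 5/13 12/13 0; 0 0 1]
T2·T1 = [12/13 -5/13 0; -5/13 -12/13 0; 0 0 1]
T3·…·T1 = [12/13 -5/13 0; 1/13 -29/26 0; 0 0 1]
T4·…·T1 = [12/13 -5/13 0; -5/13 -12/13 0; 0 0 1]
T5·…·T1 = [-24/13 10/13 0; -5/26 -6/13 0; 0 0 1]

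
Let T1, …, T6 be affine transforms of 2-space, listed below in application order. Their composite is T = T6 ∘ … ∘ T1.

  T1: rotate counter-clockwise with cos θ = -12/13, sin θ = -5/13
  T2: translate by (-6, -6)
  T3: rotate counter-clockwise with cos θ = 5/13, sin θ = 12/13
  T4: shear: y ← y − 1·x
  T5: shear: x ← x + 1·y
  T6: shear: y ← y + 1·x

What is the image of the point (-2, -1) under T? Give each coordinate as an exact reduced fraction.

T1 rotate counter-clockwise with cos θ = -12/13, sin θ = -5/13: (-2, -1) → (19/13, 22/13)
T2 translate by (-6, -6): (19/13, 22/13) → (-59/13, -56/13)
T3 rotate counter-clockwise with cos θ = 5/13, sin θ = 12/13: (-59/13, -56/13) → (29/13, -76/13)
T4 shear: y ← y − 1·x: (29/13, -76/13) → (29/13, -105/13)
T5 shear: x ← x + 1·y: (29/13, -105/13) → (-76/13, -105/13)
T6 shear: y ← y + 1·x: (-76/13, -105/13) → (-76/13, -181/13)

T(p) = (-76/13, -181/13)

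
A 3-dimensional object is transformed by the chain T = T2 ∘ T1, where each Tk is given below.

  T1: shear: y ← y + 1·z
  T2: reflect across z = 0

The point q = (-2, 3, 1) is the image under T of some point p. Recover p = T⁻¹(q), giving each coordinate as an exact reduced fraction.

p = (-2, 4, -1)

T1 = [1 0 0 0; 0 1 1 0; 0 0 1 0; 0 0 0 1]
T2·T1 = [1 0 0 0; 0 1 1 0; 0 0 -1 0; 0 0 0 1]
det M = -1; M⁻¹ = [1 0 0 0; 0 1 1 0; 0 0 -1 0; 0 0 0 1]
M⁻¹ · (-2, 3, 1)ᵀ = (-2, 4, -1)ᵀ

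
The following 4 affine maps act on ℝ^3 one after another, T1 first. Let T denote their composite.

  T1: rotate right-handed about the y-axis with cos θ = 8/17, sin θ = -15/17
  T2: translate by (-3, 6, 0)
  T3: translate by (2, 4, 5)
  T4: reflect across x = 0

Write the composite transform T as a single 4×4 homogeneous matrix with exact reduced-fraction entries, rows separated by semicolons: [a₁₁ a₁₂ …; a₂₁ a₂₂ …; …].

T = [-8/17 0 15/17 1; 0 1 0 10; 15/17 0 8/17 5; 0 0 0 1]

T1 = [8/17 0 -15/17 0; 0 1 0 0; 15/17 0 8/17 0; 0 0 0 1]
T2·T1 = [8/17 0 -15/17 -3; 0 1 0 6; 15/17 0 8/17 0; 0 0 0 1]
T3·…·T1 = [8/17 0 -15/17 -1; 0 1 0 10; 15/17 0 8/17 5; 0 0 0 1]
T4·…·T1 = [-8/17 0 15/17 1; 0 1 0 10; 15/17 0 8/17 5; 0 0 0 1]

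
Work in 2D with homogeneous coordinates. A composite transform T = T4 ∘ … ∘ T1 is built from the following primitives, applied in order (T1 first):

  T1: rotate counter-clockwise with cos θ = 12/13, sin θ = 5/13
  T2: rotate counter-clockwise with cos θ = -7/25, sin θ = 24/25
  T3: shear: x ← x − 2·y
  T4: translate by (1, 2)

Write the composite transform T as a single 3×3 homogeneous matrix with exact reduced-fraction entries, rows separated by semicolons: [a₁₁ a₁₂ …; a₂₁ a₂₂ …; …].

T1 = [12/13 -5/13 0; 5/13 12/13 0; 0 0 1]
T2·T1 = [-204/325 -253/325 0; 253/325 -204/325 0; 0 0 1]
T3·…·T1 = [-142/65 31/65 0; 253/325 -204/325 0; 0 0 1]
T4·…·T1 = [-142/65 31/65 1; 253/325 -204/325 2; 0 0 1]

T = [-142/65 31/65 1; 253/325 -204/325 2; 0 0 1]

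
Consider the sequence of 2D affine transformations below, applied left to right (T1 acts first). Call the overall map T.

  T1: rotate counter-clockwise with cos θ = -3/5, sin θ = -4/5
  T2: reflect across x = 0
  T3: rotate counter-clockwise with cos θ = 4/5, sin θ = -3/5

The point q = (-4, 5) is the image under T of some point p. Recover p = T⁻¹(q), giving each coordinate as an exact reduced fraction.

T1 = [-3/5 4/5 0; -4/5 -3/5 0; 0 0 1]
T2·T1 = [3/5 -4/5 0; -4/5 -3/5 0; 0 0 1]
T3·…·T1 = [0 -1 0; -1 0 0; 0 0 1]
det M = -1; M⁻¹ = [0 -1 0; -1 0 0; 0 0 1]
M⁻¹ · (-4, 5)ᵀ = (-5, 4)ᵀ

p = (-5, 4)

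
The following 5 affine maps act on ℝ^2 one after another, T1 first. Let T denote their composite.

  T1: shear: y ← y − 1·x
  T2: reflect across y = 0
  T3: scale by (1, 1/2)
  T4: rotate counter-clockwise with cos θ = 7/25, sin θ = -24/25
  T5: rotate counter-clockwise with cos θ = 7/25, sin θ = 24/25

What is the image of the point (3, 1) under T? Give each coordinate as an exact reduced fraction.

T1 shear: y ← y − 1·x: (3, 1) → (3, -2)
T2 reflect across y = 0: (3, -2) → (3, 2)
T3 scale by (1, 1/2): (3, 2) → (3, 1)
T4 rotate counter-clockwise with cos θ = 7/25, sin θ = -24/25: (3, 1) → (9/5, -13/5)
T5 rotate counter-clockwise with cos θ = 7/25, sin θ = 24/25: (9/5, -13/5) → (3, 1)

T(p) = (3, 1)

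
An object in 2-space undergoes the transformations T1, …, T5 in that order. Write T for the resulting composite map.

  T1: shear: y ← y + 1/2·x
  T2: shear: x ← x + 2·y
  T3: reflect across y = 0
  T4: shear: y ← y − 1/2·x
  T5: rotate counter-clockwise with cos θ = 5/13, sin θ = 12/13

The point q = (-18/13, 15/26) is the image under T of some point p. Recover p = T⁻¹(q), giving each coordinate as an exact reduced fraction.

p = (3, -3)

T1 = [1 0 0; 1/2 1 0; 0 0 1]
T2·T1 = [2 2 0; 1/2 1 0; 0 0 1]
T3·…·T1 = [2 2 0; -1/2 -1 0; 0 0 1]
T4·…·T1 = [2 2 0; -3/2 -2 0; 0 0 1]
T5·…·T1 = [28/13 34/13 0; 33/26 14/13 0; 0 0 1]
det M = -1; M⁻¹ = [-14/13 34/13 0; 33/26 -28/13 0; 0 0 1]
M⁻¹ · (-18/13, 15/26)ᵀ = (3, -3)ᵀ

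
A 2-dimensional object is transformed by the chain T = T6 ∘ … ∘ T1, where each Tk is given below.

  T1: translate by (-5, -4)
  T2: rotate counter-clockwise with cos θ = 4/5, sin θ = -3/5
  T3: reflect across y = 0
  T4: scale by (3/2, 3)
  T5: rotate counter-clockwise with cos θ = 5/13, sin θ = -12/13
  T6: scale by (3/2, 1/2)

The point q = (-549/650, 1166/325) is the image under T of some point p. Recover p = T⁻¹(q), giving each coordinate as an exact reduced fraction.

p = (9/5, 2/3)

T1 = [1 0 -5; 0 1 -4; 0 0 1]
T2·T1 = [4/5 3/5 -32/5; -3/5 4/5 -1/5; 0 0 1]
T3·…·T1 = [4/5 3/5 -32/5; 3/5 -4/5 1/5; 0 0 1]
T4·…·T1 = [6/5 9/10 -48/5; 9/5 -12/5 3/5; 0 0 1]
T5·…·T1 = [138/65 -243/130 -204/65; -27/65 -114/65 591/65; 0 0 1]
T6·…·T1 = [207/65 -729/260 -306/65; -27/130 -57/65 591/130; 0 0 1]
det M = -27/8; M⁻¹ = [152/585 -54/65 5; -4/65 -184/195 4; 0 0 1]
M⁻¹ · (-549/650, 1166/325)ᵀ = (9/5, 2/3)ᵀ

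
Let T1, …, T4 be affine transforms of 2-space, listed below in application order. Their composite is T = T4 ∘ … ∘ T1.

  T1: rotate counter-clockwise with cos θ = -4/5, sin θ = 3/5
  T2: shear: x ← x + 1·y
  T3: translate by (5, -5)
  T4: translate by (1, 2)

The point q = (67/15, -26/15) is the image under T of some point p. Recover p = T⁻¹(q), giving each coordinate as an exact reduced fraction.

T1 = [-4/5 -3/5 0; 3/5 -4/5 0; 0 0 1]
T2·T1 = [-1/5 -7/5 0; 3/5 -4/5 0; 0 0 1]
T3·…·T1 = [-1/5 -7/5 5; 3/5 -4/5 -5; 0 0 1]
T4·…·T1 = [-1/5 -7/5 6; 3/5 -4/5 -3; 0 0 1]
det M = 1; M⁻¹ = [-4/5 7/5 9; -3/5 -1/5 3; 0 0 1]
M⁻¹ · (67/15, -26/15)ᵀ = (3, 2/3)ᵀ

p = (3, 2/3)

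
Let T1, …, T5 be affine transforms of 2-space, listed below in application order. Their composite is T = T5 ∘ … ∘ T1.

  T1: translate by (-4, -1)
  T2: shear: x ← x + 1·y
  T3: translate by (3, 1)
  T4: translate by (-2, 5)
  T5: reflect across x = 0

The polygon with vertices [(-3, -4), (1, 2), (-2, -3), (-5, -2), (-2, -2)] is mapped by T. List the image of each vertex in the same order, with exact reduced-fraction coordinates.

T1 translate by (-4, -1): (-3, -4) → (-7, -5); (1, 2) → (-3, 1); (-2, -3) → (-6, -4); (-5, -2) → (-9, -3); (-2, -2) → (-6, -3)
T2 shear: x ← x + 1·y: (-7, -5) → (-12, -5); (-3, 1) → (-2, 1); (-6, -4) → (-10, -4); (-9, -3) → (-12, -3); (-6, -3) → (-9, -3)
T3 translate by (3, 1): (-12, -5) → (-9, -4); (-2, 1) → (1, 2); (-10, -4) → (-7, -3); (-12, -3) → (-9, -2); (-9, -3) → (-6, -2)
T4 translate by (-2, 5): (-9, -4) → (-11, 1); (1, 2) → (-1, 7); (-7, -3) → (-9, 2); (-9, -2) → (-11, 3); (-6, -2) → (-8, 3)
T5 reflect across x = 0: (-11, 1) → (11, 1); (-1, 7) → (1, 7); (-9, 2) → (9, 2); (-11, 3) → (11, 3); (-8, 3) → (8, 3)

image vertices: (11, 1), (1, 7), (9, 2), (11, 3), (8, 3)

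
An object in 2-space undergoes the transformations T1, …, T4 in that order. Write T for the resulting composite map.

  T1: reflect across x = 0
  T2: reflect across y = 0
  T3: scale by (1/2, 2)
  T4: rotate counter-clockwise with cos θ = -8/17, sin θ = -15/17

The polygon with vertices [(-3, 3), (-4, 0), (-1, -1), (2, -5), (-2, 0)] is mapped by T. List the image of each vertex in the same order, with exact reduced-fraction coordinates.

image vertices: (-6, 3/2), (-16/17, -30/17), (26/17, -47/34), (158/17, -65/17), (-8/17, -15/17)

T1 reflect across x = 0: (-3, 3) → (3, 3); (-4, 0) → (4, 0); (-1, -1) → (1, -1); (2, -5) → (-2, -5); (-2, 0) → (2, 0)
T2 reflect across y = 0: (3, 3) → (3, -3); (4, 0) → (4, 0); (1, -1) → (1, 1); (-2, -5) → (-2, 5); (2, 0) → (2, 0)
T3 scale by (1/2, 2): (3, -3) → (3/2, -6); (4, 0) → (2, 0); (1, 1) → (1/2, 2); (-2, 5) → (-1, 10); (2, 0) → (1, 0)
T4 rotate counter-clockwise with cos θ = -8/17, sin θ = -15/17: (3/2, -6) → (-6, 3/2); (2, 0) → (-16/17, -30/17); (1/2, 2) → (26/17, -47/34); (-1, 10) → (158/17, -65/17); (1, 0) → (-8/17, -15/17)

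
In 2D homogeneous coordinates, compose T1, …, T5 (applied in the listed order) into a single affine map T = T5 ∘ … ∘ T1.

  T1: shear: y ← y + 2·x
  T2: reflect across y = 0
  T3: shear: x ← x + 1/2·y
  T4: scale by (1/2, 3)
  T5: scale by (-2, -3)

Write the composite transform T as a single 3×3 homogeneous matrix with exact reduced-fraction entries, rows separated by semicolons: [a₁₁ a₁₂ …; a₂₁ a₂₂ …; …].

T1 = [1 0 0; 2 1 0; 0 0 1]
T2·T1 = [1 0 0; -2 -1 0; 0 0 1]
T3·…·T1 = [0 -1/2 0; -2 -1 0; 0 0 1]
T4·…·T1 = [0 -1/4 0; -6 -3 0; 0 0 1]
T5·…·T1 = [0 1/2 0; 18 9 0; 0 0 1]

T = [0 1/2 0; 18 9 0; 0 0 1]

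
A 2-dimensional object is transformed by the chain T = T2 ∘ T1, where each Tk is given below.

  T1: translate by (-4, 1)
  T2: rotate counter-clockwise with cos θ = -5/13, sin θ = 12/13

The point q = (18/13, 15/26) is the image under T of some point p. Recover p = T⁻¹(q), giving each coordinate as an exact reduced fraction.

T1 = [1 0 -4; 0 1 1; 0 0 1]
T2·T1 = [-5/13 -12/13 8/13; 12/13 -5/13 -53/13; 0 0 1]
det M = 1; M⁻¹ = [-5/13 12/13 4; -12/13 -5/13 -1; 0 0 1]
M⁻¹ · (18/13, 15/26)ᵀ = (4, -5/2)ᵀ

p = (4, -5/2)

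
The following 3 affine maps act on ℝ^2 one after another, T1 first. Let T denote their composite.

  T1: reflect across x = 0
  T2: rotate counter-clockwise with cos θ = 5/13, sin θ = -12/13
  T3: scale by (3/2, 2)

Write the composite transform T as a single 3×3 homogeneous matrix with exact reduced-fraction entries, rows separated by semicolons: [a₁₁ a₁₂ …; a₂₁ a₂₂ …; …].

T = [-15/26 18/13 0; 24/13 10/13 0; 0 0 1]

T1 = [-1 0 0; 0 1 0; 0 0 1]
T2·T1 = [-5/13 12/13 0; 12/13 5/13 0; 0 0 1]
T3·…·T1 = [-15/26 18/13 0; 24/13 10/13 0; 0 0 1]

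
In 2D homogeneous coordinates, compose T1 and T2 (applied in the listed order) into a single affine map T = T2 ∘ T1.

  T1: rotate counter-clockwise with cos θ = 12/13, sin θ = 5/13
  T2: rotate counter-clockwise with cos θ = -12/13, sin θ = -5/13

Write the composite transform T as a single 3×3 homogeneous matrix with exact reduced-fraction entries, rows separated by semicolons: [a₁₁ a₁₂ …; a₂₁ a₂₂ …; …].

T1 = [12/13 -5/13 0; 5/13 12/13 0; 0 0 1]
T2·T1 = [-119/169 120/169 0; -120/169 -119/169 0; 0 0 1]

T = [-119/169 120/169 0; -120/169 -119/169 0; 0 0 1]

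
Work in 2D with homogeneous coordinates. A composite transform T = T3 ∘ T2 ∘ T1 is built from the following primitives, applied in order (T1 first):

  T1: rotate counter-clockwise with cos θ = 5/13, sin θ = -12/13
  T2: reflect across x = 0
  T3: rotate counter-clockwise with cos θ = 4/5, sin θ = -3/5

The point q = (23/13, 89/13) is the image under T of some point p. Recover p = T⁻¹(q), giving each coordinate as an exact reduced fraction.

T1 = [5/13 12/13 0; -12/13 5/13 0; 0 0 1]
T2·T1 = [-5/13 -12/13 0; -12/13 5/13 0; 0 0 1]
T3·…·T1 = [-56/65 -33/65 0; -33/65 56/65 0; 0 0 1]
det M = -1; M⁻¹ = [-56/65 -33/65 0; -33/65 56/65 0; 0 0 1]
M⁻¹ · (23/13, 89/13)ᵀ = (-5, 5)ᵀ

p = (-5, 5)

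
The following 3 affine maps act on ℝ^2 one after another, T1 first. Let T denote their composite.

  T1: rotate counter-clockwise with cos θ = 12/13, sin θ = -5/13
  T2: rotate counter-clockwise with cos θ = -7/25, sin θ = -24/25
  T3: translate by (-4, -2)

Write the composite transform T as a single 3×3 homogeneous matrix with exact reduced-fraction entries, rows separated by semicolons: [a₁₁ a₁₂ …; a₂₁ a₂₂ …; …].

T1 = [12/13 5/13 0; -5/13 12/13 0; 0 0 1]
T2·T1 = [-204/325 253/325 0; -253/325 -204/325 0; 0 0 1]
T3·…·T1 = [-204/325 253/325 -4; -253/325 -204/325 -2; 0 0 1]

T = [-204/325 253/325 -4; -253/325 -204/325 -2; 0 0 1]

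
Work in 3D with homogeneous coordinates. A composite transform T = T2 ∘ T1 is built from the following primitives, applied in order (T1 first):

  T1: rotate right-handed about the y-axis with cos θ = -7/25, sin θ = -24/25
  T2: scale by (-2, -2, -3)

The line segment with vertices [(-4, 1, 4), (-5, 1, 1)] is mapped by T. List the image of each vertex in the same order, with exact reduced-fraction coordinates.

image vertices: (136/25, -2, 372/25), (-22/25, -2, 381/25)

T1 rotate right-handed about the y-axis with cos θ = -7/25, sin θ = -24/25: (-4, 1, 4) → (-68/25, 1, -124/25); (-5, 1, 1) → (11/25, 1, -127/25)
T2 scale by (-2, -2, -3): (-68/25, 1, -124/25) → (136/25, -2, 372/25); (11/25, 1, -127/25) → (-22/25, -2, 381/25)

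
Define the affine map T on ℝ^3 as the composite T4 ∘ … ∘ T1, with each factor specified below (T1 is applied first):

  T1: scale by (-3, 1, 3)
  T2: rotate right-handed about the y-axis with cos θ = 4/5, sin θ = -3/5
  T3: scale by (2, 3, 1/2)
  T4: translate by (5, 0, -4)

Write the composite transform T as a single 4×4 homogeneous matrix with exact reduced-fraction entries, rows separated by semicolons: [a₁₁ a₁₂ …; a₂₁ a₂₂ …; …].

T = [-24/5 0 -18/5 5; 0 3 0 0; -9/10 0 6/5 -4; 0 0 0 1]

T1 = [-3 0 0 0; 0 1 0 0; 0 0 3 0; 0 0 0 1]
T2·T1 = [-12/5 0 -9/5 0; 0 1 0 0; -9/5 0 12/5 0; 0 0 0 1]
T3·…·T1 = [-24/5 0 -18/5 0; 0 3 0 0; -9/10 0 6/5 0; 0 0 0 1]
T4·…·T1 = [-24/5 0 -18/5 5; 0 3 0 0; -9/10 0 6/5 -4; 0 0 0 1]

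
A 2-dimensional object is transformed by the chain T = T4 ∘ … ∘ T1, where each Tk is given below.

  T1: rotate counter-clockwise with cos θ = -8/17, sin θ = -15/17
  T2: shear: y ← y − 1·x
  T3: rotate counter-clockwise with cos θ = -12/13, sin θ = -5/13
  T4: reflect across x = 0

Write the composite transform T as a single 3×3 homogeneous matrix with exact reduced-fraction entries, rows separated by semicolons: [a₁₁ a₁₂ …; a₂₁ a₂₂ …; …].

T1 = [-8/17 15/17 0; -15/17 -8/17 0; 0 0 1]
T2·T1 = [-8/17 15/17 0; -7/17 -23/17 0; 0 0 1]
T3·…·T1 = [61/221 -295/221 0; 124/221 201/221 0; 0 0 1]
T4·…·T1 = [-61/221 295/221 0; 124/221 201/221 0; 0 0 1]

T = [-61/221 295/221 0; 124/221 201/221 0; 0 0 1]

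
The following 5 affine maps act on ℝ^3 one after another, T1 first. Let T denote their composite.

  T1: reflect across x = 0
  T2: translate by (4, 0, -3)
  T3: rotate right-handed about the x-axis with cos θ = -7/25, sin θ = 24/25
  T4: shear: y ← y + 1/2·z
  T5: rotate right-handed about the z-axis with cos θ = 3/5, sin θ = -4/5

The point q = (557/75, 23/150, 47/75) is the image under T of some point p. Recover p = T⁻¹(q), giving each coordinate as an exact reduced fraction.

p = (-1/3, -1, -8/3)

T1 = [-1 0 0 0; 0 1 0 0; 0 0 1 0; 0 0 0 1]
T2·T1 = [-1 0 0 4; 0 1 0 0; 0 0 1 -3; 0 0 0 1]
T3·…·T1 = [-1 0 0 4; 0 -7/25 -24/25 72/25; 0 24/25 -7/25 21/25; 0 0 0 1]
T4·…·T1 = [-1 0 0 4; 0 1/5 -11/10 33/10; 0 24/25 -7/25 21/25; 0 0 0 1]
T5·…·T1 = [-3/5 4/25 -22/25 126/25; 4/5 3/25 -33/50 -61/50; 0 24/25 -7/25 21/25; 0 0 0 1]
det M = -1; M⁻¹ = [-3/5 4/5 0 4; -28/125 -21/125 11/10 0; -96/125 -72/125 1/5 3; 0 0 0 1]
M⁻¹ · (557/75, 23/150, 47/75)ᵀ = (-1/3, -1, -8/3)ᵀ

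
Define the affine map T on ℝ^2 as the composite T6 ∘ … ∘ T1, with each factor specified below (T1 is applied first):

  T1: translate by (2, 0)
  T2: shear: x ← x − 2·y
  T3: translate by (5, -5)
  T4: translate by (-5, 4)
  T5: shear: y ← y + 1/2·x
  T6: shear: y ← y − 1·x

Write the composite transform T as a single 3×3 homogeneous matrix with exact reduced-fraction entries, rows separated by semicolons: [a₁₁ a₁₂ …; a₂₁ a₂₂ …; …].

T = [1 -2 2; -1/2 2 -2; 0 0 1]

T1 = [1 0 2; 0 1 0; 0 0 1]
T2·T1 = [1 -2 2; 0 1 0; 0 0 1]
T3·…·T1 = [1 -2 7; 0 1 -5; 0 0 1]
T4·…·T1 = [1 -2 2; 0 1 -1; 0 0 1]
T5·…·T1 = [1 -2 2; 1/2 0 0; 0 0 1]
T6·…·T1 = [1 -2 2; -1/2 2 -2; 0 0 1]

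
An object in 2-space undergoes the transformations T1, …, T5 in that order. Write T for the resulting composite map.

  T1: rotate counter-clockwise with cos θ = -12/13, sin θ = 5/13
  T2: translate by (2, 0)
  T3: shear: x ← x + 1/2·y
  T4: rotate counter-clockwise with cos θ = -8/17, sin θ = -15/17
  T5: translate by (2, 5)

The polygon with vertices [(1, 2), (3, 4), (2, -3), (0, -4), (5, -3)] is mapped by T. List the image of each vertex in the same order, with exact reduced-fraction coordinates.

image vertices: (201/221, 2679/442), (319/221, 4133/442), (812/221, 137/221), (602/221, -329/221), (1265/221, 889/442)

T1 rotate counter-clockwise with cos θ = -12/13, sin θ = 5/13: (1, 2) → (-22/13, -19/13); (3, 4) → (-56/13, -33/13); (2, -3) → (-9/13, 46/13); (0, -4) → (20/13, 48/13); (5, -3) → (-45/13, 61/13)
T2 translate by (2, 0): (-22/13, -19/13) → (4/13, -19/13); (-56/13, -33/13) → (-30/13, -33/13); (-9/13, 46/13) → (17/13, 46/13); (20/13, 48/13) → (46/13, 48/13); (-45/13, 61/13) → (-19/13, 61/13)
T3 shear: x ← x + 1/2·y: (4/13, -19/13) → (-11/26, -19/13); (-30/13, -33/13) → (-93/26, -33/13); (17/13, 46/13) → (40/13, 46/13); (46/13, 48/13) → (70/13, 48/13); (-19/13, 61/13) → (23/26, 61/13)
T4 rotate counter-clockwise with cos θ = -8/17, sin θ = -15/17: (-11/26, -19/13) → (-241/221, 469/442); (-93/26, -33/13) → (-123/221, 1923/442); (40/13, 46/13) → (370/221, -968/221); (70/13, 48/13) → (160/221, -1434/221); (23/26, 61/13) → (823/221, -1321/442)
T5 translate by (2, 5): (-241/221, 469/442) → (201/221, 2679/442); (-123/221, 1923/442) → (319/221, 4133/442); (370/221, -968/221) → (812/221, 137/221); (160/221, -1434/221) → (602/221, -329/221); (823/221, -1321/442) → (1265/221, 889/442)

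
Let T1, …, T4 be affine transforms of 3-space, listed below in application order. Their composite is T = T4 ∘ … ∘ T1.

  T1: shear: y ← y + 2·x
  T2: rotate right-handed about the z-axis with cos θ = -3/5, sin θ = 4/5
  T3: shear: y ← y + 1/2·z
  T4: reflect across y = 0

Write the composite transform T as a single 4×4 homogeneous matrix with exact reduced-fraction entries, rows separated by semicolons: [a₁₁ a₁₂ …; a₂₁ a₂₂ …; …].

T = [-11/5 -4/5 0 0; 2/5 3/5 -1/2 0; 0 0 1 0; 0 0 0 1]

T1 = [1 0 0 0; 2 1 0 0; 0 0 1 0; 0 0 0 1]
T2·T1 = [-11/5 -4/5 0 0; -2/5 -3/5 0 0; 0 0 1 0; 0 0 0 1]
T3·…·T1 = [-11/5 -4/5 0 0; -2/5 -3/5 1/2 0; 0 0 1 0; 0 0 0 1]
T4·…·T1 = [-11/5 -4/5 0 0; 2/5 3/5 -1/2 0; 0 0 1 0; 0 0 0 1]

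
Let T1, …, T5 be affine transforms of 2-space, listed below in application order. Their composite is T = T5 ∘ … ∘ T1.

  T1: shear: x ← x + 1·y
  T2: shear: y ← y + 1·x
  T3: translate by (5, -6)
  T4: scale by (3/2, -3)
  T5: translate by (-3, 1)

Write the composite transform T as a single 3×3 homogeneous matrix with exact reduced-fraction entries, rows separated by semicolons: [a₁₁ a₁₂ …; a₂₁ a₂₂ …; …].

T = [3/2 3/2 9/2; -3 -6 19; 0 0 1]

T1 = [1 1 0; 0 1 0; 0 0 1]
T2·T1 = [1 1 0; 1 2 0; 0 0 1]
T3·…·T1 = [1 1 5; 1 2 -6; 0 0 1]
T4·…·T1 = [3/2 3/2 15/2; -3 -6 18; 0 0 1]
T5·…·T1 = [3/2 3/2 9/2; -3 -6 19; 0 0 1]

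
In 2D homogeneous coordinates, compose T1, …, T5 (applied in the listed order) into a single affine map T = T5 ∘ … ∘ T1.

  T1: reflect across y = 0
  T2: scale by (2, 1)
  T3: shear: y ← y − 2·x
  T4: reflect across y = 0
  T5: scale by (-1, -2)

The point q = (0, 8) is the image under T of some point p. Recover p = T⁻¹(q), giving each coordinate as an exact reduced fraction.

T1 = [1 0 0; 0 -1 0; 0 0 1]
T2·T1 = [2 0 0; 0 -1 0; 0 0 1]
T3·…·T1 = [2 0 0; -4 -1 0; 0 0 1]
T4·…·T1 = [2 0 0; 4 1 0; 0 0 1]
T5·…·T1 = [-2 0 0; -8 -2 0; 0 0 1]
det M = 4; M⁻¹ = [-1/2 0 0; 2 -1/2 0; 0 0 1]
M⁻¹ · (0, 8)ᵀ = (0, -4)ᵀ

p = (0, -4)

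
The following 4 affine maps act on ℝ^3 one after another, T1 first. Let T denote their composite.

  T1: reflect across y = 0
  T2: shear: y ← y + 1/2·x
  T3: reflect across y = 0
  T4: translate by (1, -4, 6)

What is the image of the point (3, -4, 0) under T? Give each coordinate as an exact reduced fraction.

T1 reflect across y = 0: (3, -4, 0) → (3, 4, 0)
T2 shear: y ← y + 1/2·x: (3, 4, 0) → (3, 11/2, 0)
T3 reflect across y = 0: (3, 11/2, 0) → (3, -11/2, 0)
T4 translate by (1, -4, 6): (3, -11/2, 0) → (4, -19/2, 6)

T(p) = (4, -19/2, 6)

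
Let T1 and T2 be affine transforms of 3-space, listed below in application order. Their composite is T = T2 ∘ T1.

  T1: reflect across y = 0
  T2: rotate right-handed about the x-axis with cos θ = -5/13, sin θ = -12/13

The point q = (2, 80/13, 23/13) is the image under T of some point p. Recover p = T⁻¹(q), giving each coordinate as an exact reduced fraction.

T1 = [1 0 0 0; 0 -1 0 0; 0 0 1 0; 0 0 0 1]
T2·T1 = [1 0 0 0; 0 5/13 12/13 0; 0 12/13 -5/13 0; 0 0 0 1]
det M = -1; M⁻¹ = [1 0 0 0; 0 5/13 12/13 0; 0 12/13 -5/13 0; 0 0 0 1]
M⁻¹ · (2, 80/13, 23/13)ᵀ = (2, 4, 5)ᵀ

p = (2, 4, 5)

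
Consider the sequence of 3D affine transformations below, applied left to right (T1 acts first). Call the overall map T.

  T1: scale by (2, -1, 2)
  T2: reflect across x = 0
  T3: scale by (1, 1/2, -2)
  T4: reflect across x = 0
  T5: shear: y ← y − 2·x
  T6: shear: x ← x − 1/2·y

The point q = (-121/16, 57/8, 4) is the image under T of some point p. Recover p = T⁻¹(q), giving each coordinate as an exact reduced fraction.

T1 = [2 0 0 0; 0 -1 0 0; 0 0 2 0; 0 0 0 1]
T2·T1 = [-2 0 0 0; 0 -1 0 0; 0 0 2 0; 0 0 0 1]
T3·…·T1 = [-2 0 0 0; 0 -1/2 0 0; 0 0 -4 0; 0 0 0 1]
T4·…·T1 = [2 0 0 0; 0 -1/2 0 0; 0 0 -4 0; 0 0 0 1]
T5·…·T1 = [2 0 0 0; -4 -1/2 0 0; 0 0 -4 0; 0 0 0 1]
T6·…·T1 = [4 1/4 0 0; -4 -1/2 0 0; 0 0 -4 0; 0 0 0 1]
det M = 4; M⁻¹ = [1/2 1/4 0 0; -4 -4 0 0; 0 0 -1/4 0; 0 0 0 1]
M⁻¹ · (-121/16, 57/8, 4)ᵀ = (-2, 7/4, -1)ᵀ

p = (-2, 7/4, -1)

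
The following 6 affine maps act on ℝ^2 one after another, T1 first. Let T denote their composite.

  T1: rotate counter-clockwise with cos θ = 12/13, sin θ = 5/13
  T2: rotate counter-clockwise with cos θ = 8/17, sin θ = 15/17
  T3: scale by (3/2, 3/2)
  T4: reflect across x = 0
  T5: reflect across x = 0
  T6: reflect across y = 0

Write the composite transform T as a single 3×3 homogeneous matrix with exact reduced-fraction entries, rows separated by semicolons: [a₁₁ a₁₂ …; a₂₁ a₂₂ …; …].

T = [63/442 -330/221 0; -330/221 -63/442 0; 0 0 1]

T1 = [12/13 -5/13 0; 5/13 12/13 0; 0 0 1]
T2·T1 = [21/221 -220/221 0; 220/221 21/221 0; 0 0 1]
T3·…·T1 = [63/442 -330/221 0; 330/221 63/442 0; 0 0 1]
T4·…·T1 = [-63/442 330/221 0; 330/221 63/442 0; 0 0 1]
T5·…·T1 = [63/442 -330/221 0; 330/221 63/442 0; 0 0 1]
T6·…·T1 = [63/442 -330/221 0; -330/221 -63/442 0; 0 0 1]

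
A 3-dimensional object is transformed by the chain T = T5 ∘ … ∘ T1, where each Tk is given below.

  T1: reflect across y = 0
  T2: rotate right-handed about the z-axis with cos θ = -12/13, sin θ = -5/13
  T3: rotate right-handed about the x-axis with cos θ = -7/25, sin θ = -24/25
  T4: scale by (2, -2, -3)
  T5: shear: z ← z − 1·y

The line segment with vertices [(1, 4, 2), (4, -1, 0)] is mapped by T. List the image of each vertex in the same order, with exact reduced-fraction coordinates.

T1 reflect across y = 0: (1, 4, 2) → (1, -4, 2); (4, -1, 0) → (4, 1, 0)
T2 rotate right-handed about the z-axis with cos θ = -12/13, sin θ = -5/13: (1, -4, 2) → (-32/13, 43/13, 2); (4, 1, 0) → (-43/13, -32/13, 0)
T3 rotate right-handed about the x-axis with cos θ = -7/25, sin θ = -24/25: (-32/13, 43/13, 2) → (-32/13, 323/325, -1214/325); (-43/13, -32/13, 0) → (-43/13, 224/325, 768/325)
T4 scale by (2, -2, -3): (-32/13, 323/325, -1214/325) → (-64/13, -646/325, 3642/325); (-43/13, 224/325, 768/325) → (-86/13, -448/325, -2304/325)
T5 shear: z ← z − 1·y: (-64/13, -646/325, 3642/325) → (-64/13, -646/325, 4288/325); (-86/13, -448/325, -2304/325) → (-86/13, -448/325, -1856/325)

image vertices: (-64/13, -646/325, 4288/325), (-86/13, -448/325, -1856/325)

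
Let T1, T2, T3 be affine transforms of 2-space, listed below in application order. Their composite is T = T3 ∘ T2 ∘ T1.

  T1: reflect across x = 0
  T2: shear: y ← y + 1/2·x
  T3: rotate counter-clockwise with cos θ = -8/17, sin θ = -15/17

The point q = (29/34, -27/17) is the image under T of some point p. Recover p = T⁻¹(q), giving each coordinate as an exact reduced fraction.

p = (-1, 1)

T1 = [-1 0 0; 0 1 0; 0 0 1]
T2·T1 = [-1 0 0; -1/2 1 0; 0 0 1]
T3·…·T1 = [1/34 15/17 0; 19/17 -8/17 0; 0 0 1]
det M = -1; M⁻¹ = [8/17 15/17 0; 19/17 -1/34 0; 0 0 1]
M⁻¹ · (29/34, -27/17)ᵀ = (-1, 1)ᵀ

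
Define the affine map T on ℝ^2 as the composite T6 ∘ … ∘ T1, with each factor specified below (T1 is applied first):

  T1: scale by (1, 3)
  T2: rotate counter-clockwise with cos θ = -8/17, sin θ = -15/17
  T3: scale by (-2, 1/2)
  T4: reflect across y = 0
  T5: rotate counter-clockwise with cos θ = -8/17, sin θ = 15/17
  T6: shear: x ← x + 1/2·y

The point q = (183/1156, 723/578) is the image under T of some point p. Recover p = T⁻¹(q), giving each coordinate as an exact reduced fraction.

T1 = [1 0 0; 0 3 0; 0 0 1]
T2·T1 = [-8/17 45/17 0; -15/17 -24/17 0; 0 0 1]
T3·…·T1 = [16/17 -90/17 0; -15/34 -12/17 0; 0 0 1]
T4·…·T1 = [16/17 -90/17 0; 15/34 12/17 0; 0 0 1]
T5·…·T1 = [-481/578 540/289 0; 180/289 -1446/289 0; 0 0 1]
T6·…·T1 = [-301/578 -183/289 0; 180/289 -1446/289 0; 0 0 1]
det M = 3; M⁻¹ = [-482/289 61/289 0; -60/289 -301/1734 0; 0 0 1]
M⁻¹ · (183/1156, 723/578)ᵀ = (0, -1/4)ᵀ

p = (0, -1/4)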